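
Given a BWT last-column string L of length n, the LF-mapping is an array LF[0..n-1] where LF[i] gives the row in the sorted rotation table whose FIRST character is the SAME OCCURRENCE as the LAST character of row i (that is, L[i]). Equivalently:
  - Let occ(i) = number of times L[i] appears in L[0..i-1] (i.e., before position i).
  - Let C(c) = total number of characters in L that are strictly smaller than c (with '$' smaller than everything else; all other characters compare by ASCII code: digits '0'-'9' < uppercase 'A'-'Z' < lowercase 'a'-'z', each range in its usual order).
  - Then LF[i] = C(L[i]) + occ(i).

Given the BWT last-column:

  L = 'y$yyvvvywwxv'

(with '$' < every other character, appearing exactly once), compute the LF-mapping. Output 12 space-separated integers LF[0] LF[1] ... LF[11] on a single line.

Char counts: '$':1, 'v':4, 'w':2, 'x':1, 'y':4
C (first-col start): C('$')=0, C('v')=1, C('w')=5, C('x')=7, C('y')=8
L[0]='y': occ=0, LF[0]=C('y')+0=8+0=8
L[1]='$': occ=0, LF[1]=C('$')+0=0+0=0
L[2]='y': occ=1, LF[2]=C('y')+1=8+1=9
L[3]='y': occ=2, LF[3]=C('y')+2=8+2=10
L[4]='v': occ=0, LF[4]=C('v')+0=1+0=1
L[5]='v': occ=1, LF[5]=C('v')+1=1+1=2
L[6]='v': occ=2, LF[6]=C('v')+2=1+2=3
L[7]='y': occ=3, LF[7]=C('y')+3=8+3=11
L[8]='w': occ=0, LF[8]=C('w')+0=5+0=5
L[9]='w': occ=1, LF[9]=C('w')+1=5+1=6
L[10]='x': occ=0, LF[10]=C('x')+0=7+0=7
L[11]='v': occ=3, LF[11]=C('v')+3=1+3=4

Answer: 8 0 9 10 1 2 3 11 5 6 7 4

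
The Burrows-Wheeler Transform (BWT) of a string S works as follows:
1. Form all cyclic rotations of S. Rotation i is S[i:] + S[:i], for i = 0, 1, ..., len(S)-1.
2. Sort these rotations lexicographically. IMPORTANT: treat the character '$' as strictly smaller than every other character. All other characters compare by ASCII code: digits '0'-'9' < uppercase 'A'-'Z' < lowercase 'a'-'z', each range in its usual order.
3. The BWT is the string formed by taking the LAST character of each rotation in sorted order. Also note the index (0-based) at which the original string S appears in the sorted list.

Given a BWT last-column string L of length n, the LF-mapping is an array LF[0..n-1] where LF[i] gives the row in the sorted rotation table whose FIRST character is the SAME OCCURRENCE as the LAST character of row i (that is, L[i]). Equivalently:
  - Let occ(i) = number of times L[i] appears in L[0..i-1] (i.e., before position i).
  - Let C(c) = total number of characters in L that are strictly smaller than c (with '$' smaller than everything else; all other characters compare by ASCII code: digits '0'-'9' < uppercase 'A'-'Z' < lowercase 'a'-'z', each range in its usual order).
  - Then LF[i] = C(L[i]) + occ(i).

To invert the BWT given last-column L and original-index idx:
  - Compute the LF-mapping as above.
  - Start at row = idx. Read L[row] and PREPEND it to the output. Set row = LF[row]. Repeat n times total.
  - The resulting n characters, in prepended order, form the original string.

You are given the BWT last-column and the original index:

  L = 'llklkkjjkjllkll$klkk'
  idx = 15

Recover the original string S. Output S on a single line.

Answer: lklljklkllljkkkjkkl$

Derivation:
LF mapping: 12 13 4 14 5 6 1 2 7 3 15 16 8 17 18 0 9 19 10 11
Walk LF starting at row 15, prepending L[row]:
  step 1: row=15, L[15]='$', prepend. Next row=LF[15]=0
  step 2: row=0, L[0]='l', prepend. Next row=LF[0]=12
  step 3: row=12, L[12]='k', prepend. Next row=LF[12]=8
  step 4: row=8, L[8]='k', prepend. Next row=LF[8]=7
  step 5: row=7, L[7]='j', prepend. Next row=LF[7]=2
  step 6: row=2, L[2]='k', prepend. Next row=LF[2]=4
  step 7: row=4, L[4]='k', prepend. Next row=LF[4]=5
  step 8: row=5, L[5]='k', prepend. Next row=LF[5]=6
  step 9: row=6, L[6]='j', prepend. Next row=LF[6]=1
  step 10: row=1, L[1]='l', prepend. Next row=LF[1]=13
  step 11: row=13, L[13]='l', prepend. Next row=LF[13]=17
  step 12: row=17, L[17]='l', prepend. Next row=LF[17]=19
  step 13: row=19, L[19]='k', prepend. Next row=LF[19]=11
  step 14: row=11, L[11]='l', prepend. Next row=LF[11]=16
  step 15: row=16, L[16]='k', prepend. Next row=LF[16]=9
  step 16: row=9, L[9]='j', prepend. Next row=LF[9]=3
  step 17: row=3, L[3]='l', prepend. Next row=LF[3]=14
  step 18: row=14, L[14]='l', prepend. Next row=LF[14]=18
  step 19: row=18, L[18]='k', prepend. Next row=LF[18]=10
  step 20: row=10, L[10]='l', prepend. Next row=LF[10]=15
Reversed output: lklljklkllljkkkjkkl$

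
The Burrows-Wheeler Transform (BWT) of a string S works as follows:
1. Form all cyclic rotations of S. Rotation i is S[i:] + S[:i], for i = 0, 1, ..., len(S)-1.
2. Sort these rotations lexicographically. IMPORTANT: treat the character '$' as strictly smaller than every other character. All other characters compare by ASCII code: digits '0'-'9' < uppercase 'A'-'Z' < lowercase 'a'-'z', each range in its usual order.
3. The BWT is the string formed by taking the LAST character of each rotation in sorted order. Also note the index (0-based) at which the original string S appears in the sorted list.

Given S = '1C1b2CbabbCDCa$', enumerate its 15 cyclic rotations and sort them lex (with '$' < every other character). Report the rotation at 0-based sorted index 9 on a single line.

Answer: a$1C1b2CbabbCDC

Derivation:
All 15 rotations (rotation i = S[i:]+S[:i]):
  rot[0] = 1C1b2CbabbCDCa$
  rot[1] = C1b2CbabbCDCa$1
  rot[2] = 1b2CbabbCDCa$1C
  rot[3] = b2CbabbCDCa$1C1
  rot[4] = 2CbabbCDCa$1C1b
  rot[5] = CbabbCDCa$1C1b2
  rot[6] = babbCDCa$1C1b2C
  rot[7] = abbCDCa$1C1b2Cb
  rot[8] = bbCDCa$1C1b2Cba
  rot[9] = bCDCa$1C1b2Cbab
  rot[10] = CDCa$1C1b2Cbabb
  rot[11] = DCa$1C1b2CbabbC
  rot[12] = Ca$1C1b2CbabbCD
  rot[13] = a$1C1b2CbabbCDC
  rot[14] = $1C1b2CbabbCDCa
Sorted (with $ < everything):
  sorted[0] = $1C1b2CbabbCDCa
  sorted[1] = 1C1b2CbabbCDCa$
  sorted[2] = 1b2CbabbCDCa$1C
  sorted[3] = 2CbabbCDCa$1C1b
  sorted[4] = C1b2CbabbCDCa$1
  sorted[5] = CDCa$1C1b2Cbabb
  sorted[6] = Ca$1C1b2CbabbCD
  sorted[7] = CbabbCDCa$1C1b2
  sorted[8] = DCa$1C1b2CbabbC
  sorted[9] = a$1C1b2CbabbCDC
  sorted[10] = abbCDCa$1C1b2Cb
  sorted[11] = b2CbabbCDCa$1C1
  sorted[12] = bCDCa$1C1b2Cbab
  sorted[13] = babbCDCa$1C1b2C
  sorted[14] = bbCDCa$1C1b2Cba
sorted[9] = a$1C1b2CbabbCDC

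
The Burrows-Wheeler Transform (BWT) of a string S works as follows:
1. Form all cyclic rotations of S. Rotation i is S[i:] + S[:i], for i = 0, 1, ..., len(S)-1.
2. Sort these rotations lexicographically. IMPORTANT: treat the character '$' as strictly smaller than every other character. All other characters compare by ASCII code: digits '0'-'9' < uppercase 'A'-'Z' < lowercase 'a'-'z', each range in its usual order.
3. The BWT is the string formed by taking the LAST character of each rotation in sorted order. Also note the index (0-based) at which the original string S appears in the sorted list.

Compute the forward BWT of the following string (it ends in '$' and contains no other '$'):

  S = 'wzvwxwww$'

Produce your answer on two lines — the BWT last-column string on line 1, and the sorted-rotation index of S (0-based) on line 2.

Answer: wzwwxv$ww
6

Derivation:
All 9 rotations (rotation i = S[i:]+S[:i]):
  rot[0] = wzvwxwww$
  rot[1] = zvwxwww$w
  rot[2] = vwxwww$wz
  rot[3] = wxwww$wzv
  rot[4] = xwww$wzvw
  rot[5] = www$wzvwx
  rot[6] = ww$wzvwxw
  rot[7] = w$wzvwxww
  rot[8] = $wzvwxwww
Sorted (with $ < everything):
  sorted[0] = $wzvwxwww  (last char: 'w')
  sorted[1] = vwxwww$wz  (last char: 'z')
  sorted[2] = w$wzvwxww  (last char: 'w')
  sorted[3] = ww$wzvwxw  (last char: 'w')
  sorted[4] = www$wzvwx  (last char: 'x')
  sorted[5] = wxwww$wzv  (last char: 'v')
  sorted[6] = wzvwxwww$  (last char: '$')
  sorted[7] = xwww$wzvw  (last char: 'w')
  sorted[8] = zvwxwww$w  (last char: 'w')
Last column: wzwwxv$ww
Original string S is at sorted index 6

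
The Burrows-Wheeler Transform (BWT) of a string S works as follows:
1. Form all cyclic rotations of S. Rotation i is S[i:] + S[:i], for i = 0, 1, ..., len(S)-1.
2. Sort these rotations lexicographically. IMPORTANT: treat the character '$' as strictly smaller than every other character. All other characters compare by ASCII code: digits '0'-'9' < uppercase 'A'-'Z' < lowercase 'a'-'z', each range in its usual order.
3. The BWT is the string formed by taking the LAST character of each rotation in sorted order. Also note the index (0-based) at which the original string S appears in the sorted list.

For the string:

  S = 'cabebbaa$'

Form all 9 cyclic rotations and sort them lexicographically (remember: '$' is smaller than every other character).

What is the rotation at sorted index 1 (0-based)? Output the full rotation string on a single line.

Answer: a$cabebba

Derivation:
All 9 rotations (rotation i = S[i:]+S[:i]):
  rot[0] = cabebbaa$
  rot[1] = abebbaa$c
  rot[2] = bebbaa$ca
  rot[3] = ebbaa$cab
  rot[4] = bbaa$cabe
  rot[5] = baa$cabeb
  rot[6] = aa$cabebb
  rot[7] = a$cabebba
  rot[8] = $cabebbaa
Sorted (with $ < everything):
  sorted[0] = $cabebbaa
  sorted[1] = a$cabebba
  sorted[2] = aa$cabebb
  sorted[3] = abebbaa$c
  sorted[4] = baa$cabeb
  sorted[5] = bbaa$cabe
  sorted[6] = bebbaa$ca
  sorted[7] = cabebbaa$
  sorted[8] = ebbaa$cab
sorted[1] = a$cabebba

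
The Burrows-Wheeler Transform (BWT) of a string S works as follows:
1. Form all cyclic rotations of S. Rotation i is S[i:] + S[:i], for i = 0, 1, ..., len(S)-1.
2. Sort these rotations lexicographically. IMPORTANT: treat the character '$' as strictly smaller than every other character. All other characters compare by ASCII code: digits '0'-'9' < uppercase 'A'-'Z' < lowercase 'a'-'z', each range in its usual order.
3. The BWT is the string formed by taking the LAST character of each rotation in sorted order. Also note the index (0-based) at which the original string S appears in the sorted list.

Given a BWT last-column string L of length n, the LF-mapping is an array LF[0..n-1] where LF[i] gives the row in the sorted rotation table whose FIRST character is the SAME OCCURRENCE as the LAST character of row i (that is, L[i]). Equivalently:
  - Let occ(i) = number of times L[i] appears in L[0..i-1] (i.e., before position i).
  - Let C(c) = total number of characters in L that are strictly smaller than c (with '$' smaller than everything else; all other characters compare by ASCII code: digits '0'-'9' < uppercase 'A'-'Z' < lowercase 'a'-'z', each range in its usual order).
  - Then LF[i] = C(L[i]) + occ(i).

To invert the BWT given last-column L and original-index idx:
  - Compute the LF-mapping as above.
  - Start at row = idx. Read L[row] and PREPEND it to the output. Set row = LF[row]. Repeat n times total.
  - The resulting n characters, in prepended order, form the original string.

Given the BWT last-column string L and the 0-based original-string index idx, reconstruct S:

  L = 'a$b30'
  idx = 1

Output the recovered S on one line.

LF mapping: 3 0 4 2 1
Walk LF starting at row 1, prepending L[row]:
  step 1: row=1, L[1]='$', prepend. Next row=LF[1]=0
  step 2: row=0, L[0]='a', prepend. Next row=LF[0]=3
  step 3: row=3, L[3]='3', prepend. Next row=LF[3]=2
  step 4: row=2, L[2]='b', prepend. Next row=LF[2]=4
  step 5: row=4, L[4]='0', prepend. Next row=LF[4]=1
Reversed output: 0b3a$

Answer: 0b3a$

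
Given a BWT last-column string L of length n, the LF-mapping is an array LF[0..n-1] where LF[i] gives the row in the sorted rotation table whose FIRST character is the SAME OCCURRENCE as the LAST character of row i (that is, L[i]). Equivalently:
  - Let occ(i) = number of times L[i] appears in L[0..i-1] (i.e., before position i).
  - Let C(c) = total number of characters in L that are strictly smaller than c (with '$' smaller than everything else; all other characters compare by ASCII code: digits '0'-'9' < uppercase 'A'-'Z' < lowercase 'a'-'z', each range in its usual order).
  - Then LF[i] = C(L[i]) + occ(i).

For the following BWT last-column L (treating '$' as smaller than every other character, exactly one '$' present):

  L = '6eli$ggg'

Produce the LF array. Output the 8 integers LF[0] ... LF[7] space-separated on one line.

Char counts: '$':1, '6':1, 'e':1, 'g':3, 'i':1, 'l':1
C (first-col start): C('$')=0, C('6')=1, C('e')=2, C('g')=3, C('i')=6, C('l')=7
L[0]='6': occ=0, LF[0]=C('6')+0=1+0=1
L[1]='e': occ=0, LF[1]=C('e')+0=2+0=2
L[2]='l': occ=0, LF[2]=C('l')+0=7+0=7
L[3]='i': occ=0, LF[3]=C('i')+0=6+0=6
L[4]='$': occ=0, LF[4]=C('$')+0=0+0=0
L[5]='g': occ=0, LF[5]=C('g')+0=3+0=3
L[6]='g': occ=1, LF[6]=C('g')+1=3+1=4
L[7]='g': occ=2, LF[7]=C('g')+2=3+2=5

Answer: 1 2 7 6 0 3 4 5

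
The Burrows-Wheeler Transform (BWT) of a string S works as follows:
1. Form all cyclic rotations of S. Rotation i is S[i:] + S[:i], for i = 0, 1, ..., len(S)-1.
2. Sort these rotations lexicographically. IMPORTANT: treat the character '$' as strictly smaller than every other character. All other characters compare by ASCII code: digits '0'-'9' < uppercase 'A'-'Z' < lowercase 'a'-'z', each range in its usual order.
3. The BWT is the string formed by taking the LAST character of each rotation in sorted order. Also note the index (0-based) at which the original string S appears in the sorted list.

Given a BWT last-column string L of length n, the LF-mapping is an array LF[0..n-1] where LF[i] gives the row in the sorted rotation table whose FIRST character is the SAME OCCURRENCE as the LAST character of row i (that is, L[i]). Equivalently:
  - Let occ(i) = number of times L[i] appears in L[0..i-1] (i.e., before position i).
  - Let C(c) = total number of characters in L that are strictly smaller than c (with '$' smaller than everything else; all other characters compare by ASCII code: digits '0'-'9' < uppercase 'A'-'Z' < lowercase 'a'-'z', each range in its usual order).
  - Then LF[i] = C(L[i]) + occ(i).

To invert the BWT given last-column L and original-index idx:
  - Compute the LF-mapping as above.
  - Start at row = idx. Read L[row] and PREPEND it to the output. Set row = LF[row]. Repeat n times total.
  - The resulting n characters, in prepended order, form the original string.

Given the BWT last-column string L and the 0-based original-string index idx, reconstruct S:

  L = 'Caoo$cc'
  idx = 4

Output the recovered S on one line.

Answer: cocoaC$

Derivation:
LF mapping: 1 2 5 6 0 3 4
Walk LF starting at row 4, prepending L[row]:
  step 1: row=4, L[4]='$', prepend. Next row=LF[4]=0
  step 2: row=0, L[0]='C', prepend. Next row=LF[0]=1
  step 3: row=1, L[1]='a', prepend. Next row=LF[1]=2
  step 4: row=2, L[2]='o', prepend. Next row=LF[2]=5
  step 5: row=5, L[5]='c', prepend. Next row=LF[5]=3
  step 6: row=3, L[3]='o', prepend. Next row=LF[3]=6
  step 7: row=6, L[6]='c', prepend. Next row=LF[6]=4
Reversed output: cocoaC$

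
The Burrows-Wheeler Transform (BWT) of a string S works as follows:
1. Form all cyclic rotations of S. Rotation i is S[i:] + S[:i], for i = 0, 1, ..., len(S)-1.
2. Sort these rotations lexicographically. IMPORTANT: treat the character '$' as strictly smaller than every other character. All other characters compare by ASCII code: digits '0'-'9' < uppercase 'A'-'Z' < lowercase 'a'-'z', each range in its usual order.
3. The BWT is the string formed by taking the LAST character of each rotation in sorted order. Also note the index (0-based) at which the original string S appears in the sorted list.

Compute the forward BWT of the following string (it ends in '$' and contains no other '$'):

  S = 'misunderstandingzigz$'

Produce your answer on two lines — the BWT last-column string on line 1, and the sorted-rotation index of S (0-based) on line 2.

All 21 rotations (rotation i = S[i:]+S[:i]):
  rot[0] = misunderstandingzigz$
  rot[1] = isunderstandingzigz$m
  rot[2] = sunderstandingzigz$mi
  rot[3] = understandingzigz$mis
  rot[4] = nderstandingzigz$misu
  rot[5] = derstandingzigz$misun
  rot[6] = erstandingzigz$misund
  rot[7] = rstandingzigz$misunde
  rot[8] = standingzigz$misunder
  rot[9] = tandingzigz$misunders
  rot[10] = andingzigz$misunderst
  rot[11] = ndingzigz$misundersta
  rot[12] = dingzigz$misunderstan
  rot[13] = ingzigz$misunderstand
  rot[14] = ngzigz$misunderstandi
  rot[15] = gzigz$misunderstandin
  rot[16] = zigz$misunderstanding
  rot[17] = igz$misunderstandingz
  rot[18] = gz$misunderstandingzi
  rot[19] = z$misunderstandingzig
  rot[20] = $misunderstandingzigz
Sorted (with $ < everything):
  sorted[0] = $misunderstandingzigz  (last char: 'z')
  sorted[1] = andingzigz$misunderst  (last char: 't')
  sorted[2] = derstandingzigz$misun  (last char: 'n')
  sorted[3] = dingzigz$misunderstan  (last char: 'n')
  sorted[4] = erstandingzigz$misund  (last char: 'd')
  sorted[5] = gz$misunderstandingzi  (last char: 'i')
  sorted[6] = gzigz$misunderstandin  (last char: 'n')
  sorted[7] = igz$misunderstandingz  (last char: 'z')
  sorted[8] = ingzigz$misunderstand  (last char: 'd')
  sorted[9] = isunderstandingzigz$m  (last char: 'm')
  sorted[10] = misunderstandingzigz$  (last char: '$')
  sorted[11] = nderstandingzigz$misu  (last char: 'u')
  sorted[12] = ndingzigz$misundersta  (last char: 'a')
  sorted[13] = ngzigz$misunderstandi  (last char: 'i')
  sorted[14] = rstandingzigz$misunde  (last char: 'e')
  sorted[15] = standingzigz$misunder  (last char: 'r')
  sorted[16] = sunderstandingzigz$mi  (last char: 'i')
  sorted[17] = tandingzigz$misunders  (last char: 's')
  sorted[18] = understandingzigz$mis  (last char: 's')
  sorted[19] = z$misunderstandingzig  (last char: 'g')
  sorted[20] = zigz$misunderstanding  (last char: 'g')
Last column: ztnndinzdm$uaierissgg
Original string S is at sorted index 10

Answer: ztnndinzdm$uaierissgg
10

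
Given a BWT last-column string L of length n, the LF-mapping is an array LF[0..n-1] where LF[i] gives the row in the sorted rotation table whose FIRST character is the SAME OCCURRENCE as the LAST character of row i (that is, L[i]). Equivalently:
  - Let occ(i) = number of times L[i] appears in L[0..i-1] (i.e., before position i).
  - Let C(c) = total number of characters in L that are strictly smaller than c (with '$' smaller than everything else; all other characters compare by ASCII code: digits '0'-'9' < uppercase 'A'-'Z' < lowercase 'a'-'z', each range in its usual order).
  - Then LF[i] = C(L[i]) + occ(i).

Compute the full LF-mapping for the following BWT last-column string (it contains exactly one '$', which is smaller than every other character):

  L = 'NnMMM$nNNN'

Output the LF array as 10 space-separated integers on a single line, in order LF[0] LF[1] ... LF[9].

Char counts: '$':1, 'M':3, 'N':4, 'n':2
C (first-col start): C('$')=0, C('M')=1, C('N')=4, C('n')=8
L[0]='N': occ=0, LF[0]=C('N')+0=4+0=4
L[1]='n': occ=0, LF[1]=C('n')+0=8+0=8
L[2]='M': occ=0, LF[2]=C('M')+0=1+0=1
L[3]='M': occ=1, LF[3]=C('M')+1=1+1=2
L[4]='M': occ=2, LF[4]=C('M')+2=1+2=3
L[5]='$': occ=0, LF[5]=C('$')+0=0+0=0
L[6]='n': occ=1, LF[6]=C('n')+1=8+1=9
L[7]='N': occ=1, LF[7]=C('N')+1=4+1=5
L[8]='N': occ=2, LF[8]=C('N')+2=4+2=6
L[9]='N': occ=3, LF[9]=C('N')+3=4+3=7

Answer: 4 8 1 2 3 0 9 5 6 7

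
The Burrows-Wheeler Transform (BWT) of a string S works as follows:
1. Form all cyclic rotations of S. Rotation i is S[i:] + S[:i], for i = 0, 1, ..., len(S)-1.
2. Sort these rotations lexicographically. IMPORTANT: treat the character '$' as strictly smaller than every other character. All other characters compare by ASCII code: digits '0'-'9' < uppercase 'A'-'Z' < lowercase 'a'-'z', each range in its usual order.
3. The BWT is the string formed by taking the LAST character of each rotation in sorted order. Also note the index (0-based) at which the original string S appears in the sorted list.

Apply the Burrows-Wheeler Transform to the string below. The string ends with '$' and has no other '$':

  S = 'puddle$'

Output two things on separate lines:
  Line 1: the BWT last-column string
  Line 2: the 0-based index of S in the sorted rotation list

All 7 rotations (rotation i = S[i:]+S[:i]):
  rot[0] = puddle$
  rot[1] = uddle$p
  rot[2] = ddle$pu
  rot[3] = dle$pud
  rot[4] = le$pudd
  rot[5] = e$puddl
  rot[6] = $puddle
Sorted (with $ < everything):
  sorted[0] = $puddle  (last char: 'e')
  sorted[1] = ddle$pu  (last char: 'u')
  sorted[2] = dle$pud  (last char: 'd')
  sorted[3] = e$puddl  (last char: 'l')
  sorted[4] = le$pudd  (last char: 'd')
  sorted[5] = puddle$  (last char: '$')
  sorted[6] = uddle$p  (last char: 'p')
Last column: eudld$p
Original string S is at sorted index 5

Answer: eudld$p
5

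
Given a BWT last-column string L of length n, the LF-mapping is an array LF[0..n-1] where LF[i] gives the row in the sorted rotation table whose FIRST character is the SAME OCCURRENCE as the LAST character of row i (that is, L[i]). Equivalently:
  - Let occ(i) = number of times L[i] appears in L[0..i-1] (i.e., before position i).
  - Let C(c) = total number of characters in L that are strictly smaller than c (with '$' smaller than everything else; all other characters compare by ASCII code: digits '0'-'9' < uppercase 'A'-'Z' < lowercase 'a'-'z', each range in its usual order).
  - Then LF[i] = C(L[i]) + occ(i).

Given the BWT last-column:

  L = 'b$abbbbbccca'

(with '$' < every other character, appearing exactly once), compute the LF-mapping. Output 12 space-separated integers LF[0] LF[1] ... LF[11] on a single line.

Char counts: '$':1, 'a':2, 'b':6, 'c':3
C (first-col start): C('$')=0, C('a')=1, C('b')=3, C('c')=9
L[0]='b': occ=0, LF[0]=C('b')+0=3+0=3
L[1]='$': occ=0, LF[1]=C('$')+0=0+0=0
L[2]='a': occ=0, LF[2]=C('a')+0=1+0=1
L[3]='b': occ=1, LF[3]=C('b')+1=3+1=4
L[4]='b': occ=2, LF[4]=C('b')+2=3+2=5
L[5]='b': occ=3, LF[5]=C('b')+3=3+3=6
L[6]='b': occ=4, LF[6]=C('b')+4=3+4=7
L[7]='b': occ=5, LF[7]=C('b')+5=3+5=8
L[8]='c': occ=0, LF[8]=C('c')+0=9+0=9
L[9]='c': occ=1, LF[9]=C('c')+1=9+1=10
L[10]='c': occ=2, LF[10]=C('c')+2=9+2=11
L[11]='a': occ=1, LF[11]=C('a')+1=1+1=2

Answer: 3 0 1 4 5 6 7 8 9 10 11 2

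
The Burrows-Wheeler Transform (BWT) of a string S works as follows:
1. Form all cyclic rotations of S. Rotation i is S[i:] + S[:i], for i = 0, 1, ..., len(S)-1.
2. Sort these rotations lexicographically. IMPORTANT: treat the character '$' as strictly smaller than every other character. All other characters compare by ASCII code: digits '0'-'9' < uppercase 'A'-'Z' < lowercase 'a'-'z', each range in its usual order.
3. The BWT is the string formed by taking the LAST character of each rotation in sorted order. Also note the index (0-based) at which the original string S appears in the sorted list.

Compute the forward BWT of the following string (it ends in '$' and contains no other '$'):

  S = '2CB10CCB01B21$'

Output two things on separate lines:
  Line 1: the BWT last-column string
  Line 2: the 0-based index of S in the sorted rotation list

Answer: 1B12B0B$CC1C20
7

Derivation:
All 14 rotations (rotation i = S[i:]+S[:i]):
  rot[0] = 2CB10CCB01B21$
  rot[1] = CB10CCB01B21$2
  rot[2] = B10CCB01B21$2C
  rot[3] = 10CCB01B21$2CB
  rot[4] = 0CCB01B21$2CB1
  rot[5] = CCB01B21$2CB10
  rot[6] = CB01B21$2CB10C
  rot[7] = B01B21$2CB10CC
  rot[8] = 01B21$2CB10CCB
  rot[9] = 1B21$2CB10CCB0
  rot[10] = B21$2CB10CCB01
  rot[11] = 21$2CB10CCB01B
  rot[12] = 1$2CB10CCB01B2
  rot[13] = $2CB10CCB01B21
Sorted (with $ < everything):
  sorted[0] = $2CB10CCB01B21  (last char: '1')
  sorted[1] = 01B21$2CB10CCB  (last char: 'B')
  sorted[2] = 0CCB01B21$2CB1  (last char: '1')
  sorted[3] = 1$2CB10CCB01B2  (last char: '2')
  sorted[4] = 10CCB01B21$2CB  (last char: 'B')
  sorted[5] = 1B21$2CB10CCB0  (last char: '0')
  sorted[6] = 21$2CB10CCB01B  (last char: 'B')
  sorted[7] = 2CB10CCB01B21$  (last char: '$')
  sorted[8] = B01B21$2CB10CC  (last char: 'C')
  sorted[9] = B10CCB01B21$2C  (last char: 'C')
  sorted[10] = B21$2CB10CCB01  (last char: '1')
  sorted[11] = CB01B21$2CB10C  (last char: 'C')
  sorted[12] = CB10CCB01B21$2  (last char: '2')
  sorted[13] = CCB01B21$2CB10  (last char: '0')
Last column: 1B12B0B$CC1C20
Original string S is at sorted index 7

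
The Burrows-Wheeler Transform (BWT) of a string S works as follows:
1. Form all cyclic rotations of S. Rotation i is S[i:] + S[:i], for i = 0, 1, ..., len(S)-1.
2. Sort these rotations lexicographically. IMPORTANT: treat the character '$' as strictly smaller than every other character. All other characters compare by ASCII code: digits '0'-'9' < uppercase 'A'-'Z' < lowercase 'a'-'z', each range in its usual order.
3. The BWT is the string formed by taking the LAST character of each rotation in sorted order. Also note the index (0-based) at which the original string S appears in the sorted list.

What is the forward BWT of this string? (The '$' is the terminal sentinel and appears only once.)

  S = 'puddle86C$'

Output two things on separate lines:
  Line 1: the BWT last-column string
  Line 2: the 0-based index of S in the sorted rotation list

All 10 rotations (rotation i = S[i:]+S[:i]):
  rot[0] = puddle86C$
  rot[1] = uddle86C$p
  rot[2] = ddle86C$pu
  rot[3] = dle86C$pud
  rot[4] = le86C$pudd
  rot[5] = e86C$puddl
  rot[6] = 86C$puddle
  rot[7] = 6C$puddle8
  rot[8] = C$puddle86
  rot[9] = $puddle86C
Sorted (with $ < everything):
  sorted[0] = $puddle86C  (last char: 'C')
  sorted[1] = 6C$puddle8  (last char: '8')
  sorted[2] = 86C$puddle  (last char: 'e')
  sorted[3] = C$puddle86  (last char: '6')
  sorted[4] = ddle86C$pu  (last char: 'u')
  sorted[5] = dle86C$pud  (last char: 'd')
  sorted[6] = e86C$puddl  (last char: 'l')
  sorted[7] = le86C$pudd  (last char: 'd')
  sorted[8] = puddle86C$  (last char: '$')
  sorted[9] = uddle86C$p  (last char: 'p')
Last column: C8e6udld$p
Original string S is at sorted index 8

Answer: C8e6udld$p
8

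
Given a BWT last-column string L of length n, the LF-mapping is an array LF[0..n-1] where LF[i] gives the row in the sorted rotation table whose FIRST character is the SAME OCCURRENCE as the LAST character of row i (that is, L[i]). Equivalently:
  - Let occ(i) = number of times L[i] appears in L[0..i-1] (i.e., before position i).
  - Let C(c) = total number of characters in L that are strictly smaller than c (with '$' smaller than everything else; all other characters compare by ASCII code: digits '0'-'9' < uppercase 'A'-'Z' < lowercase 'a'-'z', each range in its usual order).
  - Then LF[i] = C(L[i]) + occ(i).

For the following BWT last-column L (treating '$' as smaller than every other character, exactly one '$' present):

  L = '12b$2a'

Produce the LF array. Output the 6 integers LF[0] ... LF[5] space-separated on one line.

Char counts: '$':1, '1':1, '2':2, 'a':1, 'b':1
C (first-col start): C('$')=0, C('1')=1, C('2')=2, C('a')=4, C('b')=5
L[0]='1': occ=0, LF[0]=C('1')+0=1+0=1
L[1]='2': occ=0, LF[1]=C('2')+0=2+0=2
L[2]='b': occ=0, LF[2]=C('b')+0=5+0=5
L[3]='$': occ=0, LF[3]=C('$')+0=0+0=0
L[4]='2': occ=1, LF[4]=C('2')+1=2+1=3
L[5]='a': occ=0, LF[5]=C('a')+0=4+0=4

Answer: 1 2 5 0 3 4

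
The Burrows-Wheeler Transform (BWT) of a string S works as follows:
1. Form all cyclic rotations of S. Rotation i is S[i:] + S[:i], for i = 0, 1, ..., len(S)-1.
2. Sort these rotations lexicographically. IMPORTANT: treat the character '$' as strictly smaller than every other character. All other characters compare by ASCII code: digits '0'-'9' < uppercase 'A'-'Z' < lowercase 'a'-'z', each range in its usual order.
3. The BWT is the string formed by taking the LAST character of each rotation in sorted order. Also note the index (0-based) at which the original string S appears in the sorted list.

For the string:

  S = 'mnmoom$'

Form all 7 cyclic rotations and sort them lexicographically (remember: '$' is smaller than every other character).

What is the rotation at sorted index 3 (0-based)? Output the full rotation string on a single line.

All 7 rotations (rotation i = S[i:]+S[:i]):
  rot[0] = mnmoom$
  rot[1] = nmoom$m
  rot[2] = moom$mn
  rot[3] = oom$mnm
  rot[4] = om$mnmo
  rot[5] = m$mnmoo
  rot[6] = $mnmoom
Sorted (with $ < everything):
  sorted[0] = $mnmoom
  sorted[1] = m$mnmoo
  sorted[2] = mnmoom$
  sorted[3] = moom$mn
  sorted[4] = nmoom$m
  sorted[5] = om$mnmo
  sorted[6] = oom$mnm
sorted[3] = moom$mn

Answer: moom$mn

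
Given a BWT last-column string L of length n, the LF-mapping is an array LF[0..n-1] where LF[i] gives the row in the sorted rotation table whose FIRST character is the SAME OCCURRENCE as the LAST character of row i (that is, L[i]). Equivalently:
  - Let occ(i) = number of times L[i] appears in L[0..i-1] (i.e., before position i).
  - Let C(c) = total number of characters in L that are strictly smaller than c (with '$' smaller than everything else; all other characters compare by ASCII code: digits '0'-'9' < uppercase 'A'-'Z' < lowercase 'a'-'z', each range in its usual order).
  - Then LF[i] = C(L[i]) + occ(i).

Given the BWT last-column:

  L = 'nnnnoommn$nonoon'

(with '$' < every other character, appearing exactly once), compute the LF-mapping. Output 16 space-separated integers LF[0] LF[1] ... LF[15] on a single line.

Char counts: '$':1, 'm':2, 'n':8, 'o':5
C (first-col start): C('$')=0, C('m')=1, C('n')=3, C('o')=11
L[0]='n': occ=0, LF[0]=C('n')+0=3+0=3
L[1]='n': occ=1, LF[1]=C('n')+1=3+1=4
L[2]='n': occ=2, LF[2]=C('n')+2=3+2=5
L[3]='n': occ=3, LF[3]=C('n')+3=3+3=6
L[4]='o': occ=0, LF[4]=C('o')+0=11+0=11
L[5]='o': occ=1, LF[5]=C('o')+1=11+1=12
L[6]='m': occ=0, LF[6]=C('m')+0=1+0=1
L[7]='m': occ=1, LF[7]=C('m')+1=1+1=2
L[8]='n': occ=4, LF[8]=C('n')+4=3+4=7
L[9]='$': occ=0, LF[9]=C('$')+0=0+0=0
L[10]='n': occ=5, LF[10]=C('n')+5=3+5=8
L[11]='o': occ=2, LF[11]=C('o')+2=11+2=13
L[12]='n': occ=6, LF[12]=C('n')+6=3+6=9
L[13]='o': occ=3, LF[13]=C('o')+3=11+3=14
L[14]='o': occ=4, LF[14]=C('o')+4=11+4=15
L[15]='n': occ=7, LF[15]=C('n')+7=3+7=10

Answer: 3 4 5 6 11 12 1 2 7 0 8 13 9 14 15 10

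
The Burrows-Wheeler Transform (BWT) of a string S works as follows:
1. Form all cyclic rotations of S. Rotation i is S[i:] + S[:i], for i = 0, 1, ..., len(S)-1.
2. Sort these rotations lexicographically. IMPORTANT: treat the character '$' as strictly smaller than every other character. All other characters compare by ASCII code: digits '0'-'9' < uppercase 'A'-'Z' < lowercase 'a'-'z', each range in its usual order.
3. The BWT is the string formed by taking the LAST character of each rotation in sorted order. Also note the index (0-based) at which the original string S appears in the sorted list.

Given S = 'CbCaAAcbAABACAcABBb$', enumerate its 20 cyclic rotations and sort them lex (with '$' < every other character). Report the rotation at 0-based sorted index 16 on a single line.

Answer: bAABACAcABBb$CbCaAAc

Derivation:
All 20 rotations (rotation i = S[i:]+S[:i]):
  rot[0] = CbCaAAcbAABACAcABBb$
  rot[1] = bCaAAcbAABACAcABBb$C
  rot[2] = CaAAcbAABACAcABBb$Cb
  rot[3] = aAAcbAABACAcABBb$CbC
  rot[4] = AAcbAABACAcABBb$CbCa
  rot[5] = AcbAABACAcABBb$CbCaA
  rot[6] = cbAABACAcABBb$CbCaAA
  rot[7] = bAABACAcABBb$CbCaAAc
  rot[8] = AABACAcABBb$CbCaAAcb
  rot[9] = ABACAcABBb$CbCaAAcbA
  rot[10] = BACAcABBb$CbCaAAcbAA
  rot[11] = ACAcABBb$CbCaAAcbAAB
  rot[12] = CAcABBb$CbCaAAcbAABA
  rot[13] = AcABBb$CbCaAAcbAABAC
  rot[14] = cABBb$CbCaAAcbAABACA
  rot[15] = ABBb$CbCaAAcbAABACAc
  rot[16] = BBb$CbCaAAcbAABACAcA
  rot[17] = Bb$CbCaAAcbAABACAcAB
  rot[18] = b$CbCaAAcbAABACAcABB
  rot[19] = $CbCaAAcbAABACAcABBb
Sorted (with $ < everything):
  sorted[0] = $CbCaAAcbAABACAcABBb
  sorted[1] = AABACAcABBb$CbCaAAcb
  sorted[2] = AAcbAABACAcABBb$CbCa
  sorted[3] = ABACAcABBb$CbCaAAcbA
  sorted[4] = ABBb$CbCaAAcbAABACAc
  sorted[5] = ACAcABBb$CbCaAAcbAAB
  sorted[6] = AcABBb$CbCaAAcbAABAC
  sorted[7] = AcbAABACAcABBb$CbCaA
  sorted[8] = BACAcABBb$CbCaAAcbAA
  sorted[9] = BBb$CbCaAAcbAABACAcA
  sorted[10] = Bb$CbCaAAcbAABACAcAB
  sorted[11] = CAcABBb$CbCaAAcbAABA
  sorted[12] = CaAAcbAABACAcABBb$Cb
  sorted[13] = CbCaAAcbAABACAcABBb$
  sorted[14] = aAAcbAABACAcABBb$CbC
  sorted[15] = b$CbCaAAcbAABACAcABB
  sorted[16] = bAABACAcABBb$CbCaAAc
  sorted[17] = bCaAAcbAABACAcABBb$C
  sorted[18] = cABBb$CbCaAAcbAABACA
  sorted[19] = cbAABACAcABBb$CbCaAA
sorted[16] = bAABACAcABBb$CbCaAAc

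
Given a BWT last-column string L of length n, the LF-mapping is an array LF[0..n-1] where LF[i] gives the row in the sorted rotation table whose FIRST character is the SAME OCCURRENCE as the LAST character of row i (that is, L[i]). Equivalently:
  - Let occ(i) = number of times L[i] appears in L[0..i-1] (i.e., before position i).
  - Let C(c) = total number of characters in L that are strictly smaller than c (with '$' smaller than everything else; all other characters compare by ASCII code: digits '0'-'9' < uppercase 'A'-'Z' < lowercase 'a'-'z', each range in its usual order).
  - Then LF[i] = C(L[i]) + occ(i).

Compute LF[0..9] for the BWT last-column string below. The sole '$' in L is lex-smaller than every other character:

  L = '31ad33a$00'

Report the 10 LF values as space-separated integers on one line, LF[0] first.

Char counts: '$':1, '0':2, '1':1, '3':3, 'a':2, 'd':1
C (first-col start): C('$')=0, C('0')=1, C('1')=3, C('3')=4, C('a')=7, C('d')=9
L[0]='3': occ=0, LF[0]=C('3')+0=4+0=4
L[1]='1': occ=0, LF[1]=C('1')+0=3+0=3
L[2]='a': occ=0, LF[2]=C('a')+0=7+0=7
L[3]='d': occ=0, LF[3]=C('d')+0=9+0=9
L[4]='3': occ=1, LF[4]=C('3')+1=4+1=5
L[5]='3': occ=2, LF[5]=C('3')+2=4+2=6
L[6]='a': occ=1, LF[6]=C('a')+1=7+1=8
L[7]='$': occ=0, LF[7]=C('$')+0=0+0=0
L[8]='0': occ=0, LF[8]=C('0')+0=1+0=1
L[9]='0': occ=1, LF[9]=C('0')+1=1+1=2

Answer: 4 3 7 9 5 6 8 0 1 2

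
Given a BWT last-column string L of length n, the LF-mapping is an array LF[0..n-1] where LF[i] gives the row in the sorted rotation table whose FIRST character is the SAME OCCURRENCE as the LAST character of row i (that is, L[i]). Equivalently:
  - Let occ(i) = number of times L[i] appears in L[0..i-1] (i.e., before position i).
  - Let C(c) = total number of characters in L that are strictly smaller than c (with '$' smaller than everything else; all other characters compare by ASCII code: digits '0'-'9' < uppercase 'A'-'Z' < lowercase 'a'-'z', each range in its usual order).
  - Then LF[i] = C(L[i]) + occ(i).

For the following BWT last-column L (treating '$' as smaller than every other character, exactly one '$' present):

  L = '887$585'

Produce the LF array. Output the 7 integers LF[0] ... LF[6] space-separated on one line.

Answer: 4 5 3 0 1 6 2

Derivation:
Char counts: '$':1, '5':2, '7':1, '8':3
C (first-col start): C('$')=0, C('5')=1, C('7')=3, C('8')=4
L[0]='8': occ=0, LF[0]=C('8')+0=4+0=4
L[1]='8': occ=1, LF[1]=C('8')+1=4+1=5
L[2]='7': occ=0, LF[2]=C('7')+0=3+0=3
L[3]='$': occ=0, LF[3]=C('$')+0=0+0=0
L[4]='5': occ=0, LF[4]=C('5')+0=1+0=1
L[5]='8': occ=2, LF[5]=C('8')+2=4+2=6
L[6]='5': occ=1, LF[6]=C('5')+1=1+1=2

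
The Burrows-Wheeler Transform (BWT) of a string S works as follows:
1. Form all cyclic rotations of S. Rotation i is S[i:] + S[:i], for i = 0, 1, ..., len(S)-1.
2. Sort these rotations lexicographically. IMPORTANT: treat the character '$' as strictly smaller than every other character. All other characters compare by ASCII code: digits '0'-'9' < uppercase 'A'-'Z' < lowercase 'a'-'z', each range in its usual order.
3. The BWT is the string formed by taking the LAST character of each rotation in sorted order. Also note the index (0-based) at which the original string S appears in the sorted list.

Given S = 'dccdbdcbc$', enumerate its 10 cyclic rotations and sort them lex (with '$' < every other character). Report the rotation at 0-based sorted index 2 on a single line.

All 10 rotations (rotation i = S[i:]+S[:i]):
  rot[0] = dccdbdcbc$
  rot[1] = ccdbdcbc$d
  rot[2] = cdbdcbc$dc
  rot[3] = dbdcbc$dcc
  rot[4] = bdcbc$dccd
  rot[5] = dcbc$dccdb
  rot[6] = cbc$dccdbd
  rot[7] = bc$dccdbdc
  rot[8] = c$dccdbdcb
  rot[9] = $dccdbdcbc
Sorted (with $ < everything):
  sorted[0] = $dccdbdcbc
  sorted[1] = bc$dccdbdc
  sorted[2] = bdcbc$dccd
  sorted[3] = c$dccdbdcb
  sorted[4] = cbc$dccdbd
  sorted[5] = ccdbdcbc$d
  sorted[6] = cdbdcbc$dc
  sorted[7] = dbdcbc$dcc
  sorted[8] = dcbc$dccdb
  sorted[9] = dccdbdcbc$
sorted[2] = bdcbc$dccd

Answer: bdcbc$dccd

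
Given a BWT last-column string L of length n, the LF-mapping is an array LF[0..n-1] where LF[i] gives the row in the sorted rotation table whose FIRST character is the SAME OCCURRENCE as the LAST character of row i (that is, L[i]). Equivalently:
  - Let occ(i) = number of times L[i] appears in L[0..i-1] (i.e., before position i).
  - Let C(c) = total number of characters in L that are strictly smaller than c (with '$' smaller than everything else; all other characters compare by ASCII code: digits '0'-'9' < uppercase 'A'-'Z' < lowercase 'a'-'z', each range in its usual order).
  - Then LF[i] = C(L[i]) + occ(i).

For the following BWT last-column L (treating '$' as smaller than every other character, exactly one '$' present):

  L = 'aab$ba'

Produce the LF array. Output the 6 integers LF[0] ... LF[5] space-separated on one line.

Answer: 1 2 4 0 5 3

Derivation:
Char counts: '$':1, 'a':3, 'b':2
C (first-col start): C('$')=0, C('a')=1, C('b')=4
L[0]='a': occ=0, LF[0]=C('a')+0=1+0=1
L[1]='a': occ=1, LF[1]=C('a')+1=1+1=2
L[2]='b': occ=0, LF[2]=C('b')+0=4+0=4
L[3]='$': occ=0, LF[3]=C('$')+0=0+0=0
L[4]='b': occ=1, LF[4]=C('b')+1=4+1=5
L[5]='a': occ=2, LF[5]=C('a')+2=1+2=3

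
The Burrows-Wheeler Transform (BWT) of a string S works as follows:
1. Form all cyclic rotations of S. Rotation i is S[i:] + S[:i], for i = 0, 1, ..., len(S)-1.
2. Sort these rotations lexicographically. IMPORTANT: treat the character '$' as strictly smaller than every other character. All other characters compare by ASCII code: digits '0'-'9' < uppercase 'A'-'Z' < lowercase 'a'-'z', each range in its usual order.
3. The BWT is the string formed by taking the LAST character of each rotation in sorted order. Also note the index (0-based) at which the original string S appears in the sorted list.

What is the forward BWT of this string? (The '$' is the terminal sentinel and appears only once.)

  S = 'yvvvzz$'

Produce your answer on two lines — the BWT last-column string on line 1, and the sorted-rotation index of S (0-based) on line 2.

Answer: zyvv$zv
4

Derivation:
All 7 rotations (rotation i = S[i:]+S[:i]):
  rot[0] = yvvvzz$
  rot[1] = vvvzz$y
  rot[2] = vvzz$yv
  rot[3] = vzz$yvv
  rot[4] = zz$yvvv
  rot[5] = z$yvvvz
  rot[6] = $yvvvzz
Sorted (with $ < everything):
  sorted[0] = $yvvvzz  (last char: 'z')
  sorted[1] = vvvzz$y  (last char: 'y')
  sorted[2] = vvzz$yv  (last char: 'v')
  sorted[3] = vzz$yvv  (last char: 'v')
  sorted[4] = yvvvzz$  (last char: '$')
  sorted[5] = z$yvvvz  (last char: 'z')
  sorted[6] = zz$yvvv  (last char: 'v')
Last column: zyvv$zv
Original string S is at sorted index 4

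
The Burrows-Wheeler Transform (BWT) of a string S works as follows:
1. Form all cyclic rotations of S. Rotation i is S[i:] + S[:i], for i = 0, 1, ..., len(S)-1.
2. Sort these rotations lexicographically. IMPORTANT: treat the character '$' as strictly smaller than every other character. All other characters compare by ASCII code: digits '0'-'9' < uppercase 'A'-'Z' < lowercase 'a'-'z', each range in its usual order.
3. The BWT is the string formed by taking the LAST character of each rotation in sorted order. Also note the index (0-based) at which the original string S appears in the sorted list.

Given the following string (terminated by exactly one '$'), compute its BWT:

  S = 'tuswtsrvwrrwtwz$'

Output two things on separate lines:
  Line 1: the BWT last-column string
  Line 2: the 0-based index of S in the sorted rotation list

Answer: zwsrtuw$wtrvsrtw
7

Derivation:
All 16 rotations (rotation i = S[i:]+S[:i]):
  rot[0] = tuswtsrvwrrwtwz$
  rot[1] = uswtsrvwrrwtwz$t
  rot[2] = swtsrvwrrwtwz$tu
  rot[3] = wtsrvwrrwtwz$tus
  rot[4] = tsrvwrrwtwz$tusw
  rot[5] = srvwrrwtwz$tuswt
  rot[6] = rvwrrwtwz$tuswts
  rot[7] = vwrrwtwz$tuswtsr
  rot[8] = wrrwtwz$tuswtsrv
  rot[9] = rrwtwz$tuswtsrvw
  rot[10] = rwtwz$tuswtsrvwr
  rot[11] = wtwz$tuswtsrvwrr
  rot[12] = twz$tuswtsrvwrrw
  rot[13] = wz$tuswtsrvwrrwt
  rot[14] = z$tuswtsrvwrrwtw
  rot[15] = $tuswtsrvwrrwtwz
Sorted (with $ < everything):
  sorted[0] = $tuswtsrvwrrwtwz  (last char: 'z')
  sorted[1] = rrwtwz$tuswtsrvw  (last char: 'w')
  sorted[2] = rvwrrwtwz$tuswts  (last char: 's')
  sorted[3] = rwtwz$tuswtsrvwr  (last char: 'r')
  sorted[4] = srvwrrwtwz$tuswt  (last char: 't')
  sorted[5] = swtsrvwrrwtwz$tu  (last char: 'u')
  sorted[6] = tsrvwrrwtwz$tusw  (last char: 'w')
  sorted[7] = tuswtsrvwrrwtwz$  (last char: '$')
  sorted[8] = twz$tuswtsrvwrrw  (last char: 'w')
  sorted[9] = uswtsrvwrrwtwz$t  (last char: 't')
  sorted[10] = vwrrwtwz$tuswtsr  (last char: 'r')
  sorted[11] = wrrwtwz$tuswtsrv  (last char: 'v')
  sorted[12] = wtsrvwrrwtwz$tus  (last char: 's')
  sorted[13] = wtwz$tuswtsrvwrr  (last char: 'r')
  sorted[14] = wz$tuswtsrvwrrwt  (last char: 't')
  sorted[15] = z$tuswtsrvwrrwtw  (last char: 'w')
Last column: zwsrtuw$wtrvsrtw
Original string S is at sorted index 7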